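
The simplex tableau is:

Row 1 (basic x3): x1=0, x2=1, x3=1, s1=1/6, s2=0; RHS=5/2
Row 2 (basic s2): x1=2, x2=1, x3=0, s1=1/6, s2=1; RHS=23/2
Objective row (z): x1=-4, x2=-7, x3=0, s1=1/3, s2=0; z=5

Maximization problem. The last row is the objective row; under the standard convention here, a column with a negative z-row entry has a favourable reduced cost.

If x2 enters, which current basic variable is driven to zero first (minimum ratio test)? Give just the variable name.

x3

Ratios: row 1 (x3): (5/2)/1 = 5/2; row 2 (s2): (23/2)/1 = 23/2.
Minimum ratio 5/2 is in the x3 row, so x3 leaves.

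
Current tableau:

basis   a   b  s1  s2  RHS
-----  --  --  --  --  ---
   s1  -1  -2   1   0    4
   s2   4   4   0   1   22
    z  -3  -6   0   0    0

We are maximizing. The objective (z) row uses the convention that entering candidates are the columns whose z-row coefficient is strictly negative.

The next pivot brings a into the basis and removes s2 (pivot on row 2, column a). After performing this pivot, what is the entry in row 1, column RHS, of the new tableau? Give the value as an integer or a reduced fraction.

19/2

Pivot element is row 2, column a: 4.
Normalize row 2: new (row 2, RHS) = 22/4 = 11/2.
row 1 ← row 1 − (-1)·(new row 2): 4 − (-1)·(11/2) = 19/2.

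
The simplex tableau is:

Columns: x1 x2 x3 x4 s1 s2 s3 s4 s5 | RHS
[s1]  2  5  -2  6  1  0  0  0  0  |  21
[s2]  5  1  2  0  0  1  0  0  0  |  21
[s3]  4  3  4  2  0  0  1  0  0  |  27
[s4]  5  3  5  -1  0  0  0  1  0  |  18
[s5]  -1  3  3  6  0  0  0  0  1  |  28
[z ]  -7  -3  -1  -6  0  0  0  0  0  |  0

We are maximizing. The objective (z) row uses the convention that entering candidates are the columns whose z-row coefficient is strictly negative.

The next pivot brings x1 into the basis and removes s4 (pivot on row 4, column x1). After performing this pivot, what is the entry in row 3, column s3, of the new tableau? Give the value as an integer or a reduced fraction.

1

Pivot element is row 4, column x1: 5.
Normalize row 4: new (row 4, s3) = 0/5 = 0.
row 3 ← row 3 − 4·(new row 4): 1 − 4·0 = 1.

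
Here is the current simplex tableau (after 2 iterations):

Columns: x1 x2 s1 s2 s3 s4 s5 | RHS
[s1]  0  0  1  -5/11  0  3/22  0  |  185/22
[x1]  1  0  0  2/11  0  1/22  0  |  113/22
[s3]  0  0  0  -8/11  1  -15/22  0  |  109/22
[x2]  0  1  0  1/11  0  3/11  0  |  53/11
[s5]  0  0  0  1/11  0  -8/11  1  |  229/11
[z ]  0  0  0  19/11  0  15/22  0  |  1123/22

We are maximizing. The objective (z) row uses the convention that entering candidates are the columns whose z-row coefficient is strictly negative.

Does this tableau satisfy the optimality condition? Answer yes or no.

yes

No objective-row coefficient is strictly negative, so no entering variable exists; the tableau is optimal.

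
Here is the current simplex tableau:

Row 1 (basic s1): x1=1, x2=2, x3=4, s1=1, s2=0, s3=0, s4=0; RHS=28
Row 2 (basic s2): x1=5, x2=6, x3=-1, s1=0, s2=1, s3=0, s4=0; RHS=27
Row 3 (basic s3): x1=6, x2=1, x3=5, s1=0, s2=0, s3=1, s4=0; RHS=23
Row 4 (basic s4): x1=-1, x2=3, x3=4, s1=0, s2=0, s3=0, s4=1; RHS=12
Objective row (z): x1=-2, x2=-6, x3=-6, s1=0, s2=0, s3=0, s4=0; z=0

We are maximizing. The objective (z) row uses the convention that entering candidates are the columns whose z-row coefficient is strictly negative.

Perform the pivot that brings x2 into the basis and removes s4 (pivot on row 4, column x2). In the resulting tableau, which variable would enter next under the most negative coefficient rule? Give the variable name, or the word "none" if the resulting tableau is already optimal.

x1

Pivot element 3. New z-row = old z-row − (-6)·(row 4/3).
Updated z-row coefficients: x1: -4, x2: 0, x3: 2, s1: 0, s2: 0, s3: 0, s4: 2.
The most negative is -4 in column x1, so x1 would enter next.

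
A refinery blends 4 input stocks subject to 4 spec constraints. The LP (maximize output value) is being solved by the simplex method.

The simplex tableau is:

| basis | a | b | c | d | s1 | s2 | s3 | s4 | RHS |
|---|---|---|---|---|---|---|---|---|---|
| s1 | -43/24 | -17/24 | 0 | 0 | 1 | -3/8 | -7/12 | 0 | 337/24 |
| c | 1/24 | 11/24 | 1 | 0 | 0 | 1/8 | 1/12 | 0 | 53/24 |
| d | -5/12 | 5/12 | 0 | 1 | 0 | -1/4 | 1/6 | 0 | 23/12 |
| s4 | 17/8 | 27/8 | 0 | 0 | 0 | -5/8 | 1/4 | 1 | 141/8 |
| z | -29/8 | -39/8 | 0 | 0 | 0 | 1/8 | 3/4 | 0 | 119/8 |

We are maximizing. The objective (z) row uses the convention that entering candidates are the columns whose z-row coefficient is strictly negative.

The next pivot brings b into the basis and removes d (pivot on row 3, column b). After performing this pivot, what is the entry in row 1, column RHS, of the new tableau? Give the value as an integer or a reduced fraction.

Pivot element is row 3, column b: 5/12.
Normalize row 3: new (row 3, RHS) = (23/12)/(5/12) = 23/5.
row 1 ← row 1 − (-17/24)·(new row 3): 337/24 − (-17/24)·(23/5) = 173/10.

173/10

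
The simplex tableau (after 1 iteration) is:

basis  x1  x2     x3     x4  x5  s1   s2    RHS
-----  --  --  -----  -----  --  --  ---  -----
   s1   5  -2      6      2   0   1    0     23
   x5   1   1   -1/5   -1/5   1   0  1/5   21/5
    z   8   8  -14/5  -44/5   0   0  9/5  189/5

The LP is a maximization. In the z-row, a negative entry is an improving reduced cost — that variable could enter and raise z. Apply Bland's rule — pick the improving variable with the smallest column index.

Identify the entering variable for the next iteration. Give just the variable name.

Objective-row coefficients: x1: 8, x2: 8, x3: -14/5, x4: -44/5, x5: 0, s1: 0, s2: 9/5.
Improving columns: x3, x4. Bland's rule picks the smallest column index → x3.

x3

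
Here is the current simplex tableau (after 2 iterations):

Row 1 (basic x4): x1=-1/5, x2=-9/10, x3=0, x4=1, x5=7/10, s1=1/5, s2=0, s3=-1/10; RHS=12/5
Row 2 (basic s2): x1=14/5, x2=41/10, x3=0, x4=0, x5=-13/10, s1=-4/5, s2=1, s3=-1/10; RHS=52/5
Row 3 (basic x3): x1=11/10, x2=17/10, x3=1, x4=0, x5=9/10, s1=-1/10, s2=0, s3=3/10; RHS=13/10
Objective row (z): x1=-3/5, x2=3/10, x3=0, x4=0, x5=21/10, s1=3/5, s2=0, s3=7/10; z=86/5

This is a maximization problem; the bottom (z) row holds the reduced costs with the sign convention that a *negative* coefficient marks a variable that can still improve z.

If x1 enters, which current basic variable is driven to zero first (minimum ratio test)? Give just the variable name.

x3

Ratios: row 1 (x4): entry -1/5 ≤ 0, skip; row 2 (s2): (52/5)/(14/5) = 26/7; row 3 (x3): (13/10)/(11/10) = 13/11.
Minimum ratio 13/11 is in the x3 row, so x3 leaves.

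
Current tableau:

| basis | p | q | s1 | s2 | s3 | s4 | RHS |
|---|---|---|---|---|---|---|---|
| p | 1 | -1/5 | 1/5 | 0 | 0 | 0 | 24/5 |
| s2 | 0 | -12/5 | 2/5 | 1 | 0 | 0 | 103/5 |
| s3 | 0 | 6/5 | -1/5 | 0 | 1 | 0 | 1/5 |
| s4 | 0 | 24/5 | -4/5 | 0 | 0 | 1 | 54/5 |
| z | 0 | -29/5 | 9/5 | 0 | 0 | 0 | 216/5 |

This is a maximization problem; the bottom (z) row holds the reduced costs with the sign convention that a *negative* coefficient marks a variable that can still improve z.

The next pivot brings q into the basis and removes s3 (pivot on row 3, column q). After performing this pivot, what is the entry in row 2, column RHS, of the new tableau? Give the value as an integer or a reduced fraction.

Pivot element is row 3, column q: 6/5.
Normalize row 3: new (row 3, RHS) = (1/5)/(6/5) = 1/6.
row 2 ← row 2 − (-12/5)·(new row 3): 103/5 − (-12/5)·(1/6) = 21.

21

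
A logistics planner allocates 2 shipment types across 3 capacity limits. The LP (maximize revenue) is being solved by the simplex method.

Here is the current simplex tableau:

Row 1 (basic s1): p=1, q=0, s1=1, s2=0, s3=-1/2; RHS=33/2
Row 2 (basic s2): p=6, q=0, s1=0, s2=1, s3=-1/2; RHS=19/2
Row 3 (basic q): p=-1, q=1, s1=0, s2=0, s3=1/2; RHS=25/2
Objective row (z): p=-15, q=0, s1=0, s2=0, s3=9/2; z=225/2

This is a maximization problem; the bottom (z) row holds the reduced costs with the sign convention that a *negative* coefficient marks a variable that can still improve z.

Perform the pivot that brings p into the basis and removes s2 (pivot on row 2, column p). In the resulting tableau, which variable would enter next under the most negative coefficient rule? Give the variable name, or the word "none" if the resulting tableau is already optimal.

none

Pivot element 6. New z-row = old z-row − (-15)·(row 2/6).
Updated z-row coefficients: p: 0, q: 0, s1: 0, s2: 5/2, s3: 13/4.
No coefficient is strictly negative; the tableau after this pivot is optimal.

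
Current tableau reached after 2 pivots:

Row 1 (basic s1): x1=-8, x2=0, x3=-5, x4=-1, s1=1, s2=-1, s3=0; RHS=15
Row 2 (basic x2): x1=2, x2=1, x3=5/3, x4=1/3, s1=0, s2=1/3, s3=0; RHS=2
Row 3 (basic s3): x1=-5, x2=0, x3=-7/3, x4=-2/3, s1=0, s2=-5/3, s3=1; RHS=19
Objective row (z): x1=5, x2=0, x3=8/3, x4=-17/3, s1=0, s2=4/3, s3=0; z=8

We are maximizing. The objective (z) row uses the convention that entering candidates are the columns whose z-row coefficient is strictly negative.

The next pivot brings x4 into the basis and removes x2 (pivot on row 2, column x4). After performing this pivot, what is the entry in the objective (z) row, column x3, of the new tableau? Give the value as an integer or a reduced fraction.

Pivot element is row 2, column x4: 1/3.
Normalize row 2: new (row 2, x3) = (5/3)/(1/3) = 5.
z-row ← z-row − (-17/3)·(new row 2): 8/3 − (-17/3)·5 = 31.

31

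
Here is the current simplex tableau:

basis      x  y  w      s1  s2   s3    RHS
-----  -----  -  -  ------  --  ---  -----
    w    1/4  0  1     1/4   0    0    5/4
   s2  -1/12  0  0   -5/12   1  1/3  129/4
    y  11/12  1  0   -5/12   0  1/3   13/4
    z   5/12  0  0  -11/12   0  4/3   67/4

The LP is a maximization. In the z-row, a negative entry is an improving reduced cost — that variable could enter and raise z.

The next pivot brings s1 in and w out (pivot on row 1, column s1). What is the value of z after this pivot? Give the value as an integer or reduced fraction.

64/3

Minimum ratio for s1: (5/4)/(1/4) = 5.
z changes by −(z-row coeff of s1)·ratio = −(-11/12)·5 = 55/12.
New z = 67/4 + (55/12) = 64/3.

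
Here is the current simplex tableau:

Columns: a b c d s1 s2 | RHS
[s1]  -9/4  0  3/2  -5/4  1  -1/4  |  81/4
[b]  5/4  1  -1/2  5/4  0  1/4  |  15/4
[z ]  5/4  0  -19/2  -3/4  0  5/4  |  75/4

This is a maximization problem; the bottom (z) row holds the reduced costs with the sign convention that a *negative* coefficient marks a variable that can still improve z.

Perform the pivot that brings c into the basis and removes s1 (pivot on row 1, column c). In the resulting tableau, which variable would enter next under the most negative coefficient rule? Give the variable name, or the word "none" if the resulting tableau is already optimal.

Pivot element 3/2. New z-row = old z-row − (-19/2)·(row 1/(3/2)).
Updated z-row coefficients: a: -13, b: 0, c: 0, d: -26/3, s1: 19/3, s2: -1/3.
The most negative is -13 in column a, so a would enter next.

a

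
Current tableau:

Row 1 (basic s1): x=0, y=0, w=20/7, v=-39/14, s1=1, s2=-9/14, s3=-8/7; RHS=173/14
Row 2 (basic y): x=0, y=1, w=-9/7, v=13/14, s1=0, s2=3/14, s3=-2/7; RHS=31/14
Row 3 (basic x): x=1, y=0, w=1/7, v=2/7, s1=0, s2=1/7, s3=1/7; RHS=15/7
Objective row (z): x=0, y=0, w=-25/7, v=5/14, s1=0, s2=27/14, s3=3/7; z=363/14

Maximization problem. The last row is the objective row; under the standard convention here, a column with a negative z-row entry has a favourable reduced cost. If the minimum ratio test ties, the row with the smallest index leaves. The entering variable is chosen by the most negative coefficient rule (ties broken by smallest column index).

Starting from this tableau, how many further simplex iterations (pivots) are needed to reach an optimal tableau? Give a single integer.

pivot: w in, s1 out → z = 331/8
pivot: v in, x out → z = 894/17
No improving column remains; optimal.

2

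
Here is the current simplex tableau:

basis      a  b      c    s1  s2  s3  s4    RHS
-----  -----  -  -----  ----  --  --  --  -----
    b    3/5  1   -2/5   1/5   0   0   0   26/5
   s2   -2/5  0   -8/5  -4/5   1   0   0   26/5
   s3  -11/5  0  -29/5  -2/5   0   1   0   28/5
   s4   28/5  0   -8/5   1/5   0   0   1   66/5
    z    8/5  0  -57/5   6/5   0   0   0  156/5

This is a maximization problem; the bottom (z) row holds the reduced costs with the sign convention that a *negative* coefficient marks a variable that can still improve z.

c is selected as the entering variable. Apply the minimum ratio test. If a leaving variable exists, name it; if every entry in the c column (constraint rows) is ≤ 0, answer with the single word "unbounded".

c-column entries: row 1: -2/5, row 2: -8/5, row 3: -29/5, row 4: -8/5. All ≤ 0, so c can increase without bound; the LP is unbounded in this direction.

unbounded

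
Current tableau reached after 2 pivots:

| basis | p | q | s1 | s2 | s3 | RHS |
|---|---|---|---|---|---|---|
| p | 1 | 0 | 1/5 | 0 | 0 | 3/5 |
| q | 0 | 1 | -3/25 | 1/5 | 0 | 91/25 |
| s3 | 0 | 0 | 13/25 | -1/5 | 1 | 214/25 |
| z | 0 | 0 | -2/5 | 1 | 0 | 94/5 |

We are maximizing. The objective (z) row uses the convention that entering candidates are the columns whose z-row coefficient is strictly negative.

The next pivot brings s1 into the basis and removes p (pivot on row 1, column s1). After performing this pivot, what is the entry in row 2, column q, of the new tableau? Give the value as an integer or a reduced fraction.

1

Pivot element is row 1, column s1: 1/5.
Normalize row 1: new (row 1, q) = 0/(1/5) = 0.
row 2 ← row 2 − (-3/25)·(new row 1): 1 − (-3/25)·0 = 1.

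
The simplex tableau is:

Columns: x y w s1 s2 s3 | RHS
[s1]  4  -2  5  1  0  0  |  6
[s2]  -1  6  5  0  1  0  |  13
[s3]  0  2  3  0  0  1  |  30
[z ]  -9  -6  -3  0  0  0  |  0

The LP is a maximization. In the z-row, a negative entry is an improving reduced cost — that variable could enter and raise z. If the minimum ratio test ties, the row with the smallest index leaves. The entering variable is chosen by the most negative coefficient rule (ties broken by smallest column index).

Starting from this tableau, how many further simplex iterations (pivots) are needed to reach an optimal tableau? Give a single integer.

2

pivot: x in, s1 out → z = 27/2
pivot: y in, s2 out → z = 453/11
No improving column remains; optimal.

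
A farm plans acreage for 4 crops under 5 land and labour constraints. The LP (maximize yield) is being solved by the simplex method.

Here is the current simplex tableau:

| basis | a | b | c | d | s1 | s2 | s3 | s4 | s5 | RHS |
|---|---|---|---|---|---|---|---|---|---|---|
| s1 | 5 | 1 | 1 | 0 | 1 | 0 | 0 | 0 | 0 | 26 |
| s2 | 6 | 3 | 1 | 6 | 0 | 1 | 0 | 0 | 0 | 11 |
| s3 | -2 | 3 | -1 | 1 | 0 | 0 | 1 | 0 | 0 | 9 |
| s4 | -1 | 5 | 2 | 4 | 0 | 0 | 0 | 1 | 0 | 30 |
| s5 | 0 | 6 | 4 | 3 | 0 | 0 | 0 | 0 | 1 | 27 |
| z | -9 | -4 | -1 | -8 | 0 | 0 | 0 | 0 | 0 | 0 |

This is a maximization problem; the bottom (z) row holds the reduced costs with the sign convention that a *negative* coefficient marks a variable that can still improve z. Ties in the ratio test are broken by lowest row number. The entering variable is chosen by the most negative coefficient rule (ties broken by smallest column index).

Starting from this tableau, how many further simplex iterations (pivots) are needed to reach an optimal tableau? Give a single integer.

pivot: a in, s2 out → z = 33/2
No improving column remains; optimal.

1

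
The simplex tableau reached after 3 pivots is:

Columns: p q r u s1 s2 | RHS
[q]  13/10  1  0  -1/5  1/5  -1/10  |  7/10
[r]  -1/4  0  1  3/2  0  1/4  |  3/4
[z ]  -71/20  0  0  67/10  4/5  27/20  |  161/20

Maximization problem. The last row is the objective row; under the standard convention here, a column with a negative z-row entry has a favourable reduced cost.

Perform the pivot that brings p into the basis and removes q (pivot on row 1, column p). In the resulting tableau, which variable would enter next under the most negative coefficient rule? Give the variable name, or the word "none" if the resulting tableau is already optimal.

none

Pivot element 13/10. New z-row = old z-row − (-71/20)·(row 1/(13/10)).
Updated z-row coefficients: p: 0, q: 71/26, r: 0, u: 80/13, s1: 35/26, s2: 14/13.
No coefficient is strictly negative; the tableau after this pivot is optimal.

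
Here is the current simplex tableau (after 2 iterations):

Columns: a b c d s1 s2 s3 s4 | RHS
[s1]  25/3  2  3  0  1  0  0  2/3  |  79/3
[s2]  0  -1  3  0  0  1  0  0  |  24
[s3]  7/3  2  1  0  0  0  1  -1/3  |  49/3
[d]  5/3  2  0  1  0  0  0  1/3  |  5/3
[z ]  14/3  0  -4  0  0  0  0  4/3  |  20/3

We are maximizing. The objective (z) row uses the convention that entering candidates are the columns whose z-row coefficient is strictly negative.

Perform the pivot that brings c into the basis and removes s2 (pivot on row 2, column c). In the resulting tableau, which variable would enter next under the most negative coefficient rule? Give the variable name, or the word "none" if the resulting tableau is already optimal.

b

Pivot element 3. New z-row = old z-row − (-4)·(row 2/3).
Updated z-row coefficients: a: 14/3, b: -4/3, c: 0, d: 0, s1: 0, s2: 4/3, s3: 0, s4: 4/3.
The most negative is -4/3 in column b, so b would enter next.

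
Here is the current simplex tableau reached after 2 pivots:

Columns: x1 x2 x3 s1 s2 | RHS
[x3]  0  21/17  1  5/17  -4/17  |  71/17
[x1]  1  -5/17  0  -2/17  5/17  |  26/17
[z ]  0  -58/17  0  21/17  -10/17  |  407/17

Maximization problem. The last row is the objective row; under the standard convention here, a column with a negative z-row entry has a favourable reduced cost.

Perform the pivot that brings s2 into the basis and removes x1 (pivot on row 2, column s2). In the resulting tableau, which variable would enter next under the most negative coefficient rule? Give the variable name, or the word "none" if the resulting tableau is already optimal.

Pivot element 5/17. New z-row = old z-row − (-10/17)·(row 2/(5/17)).
Updated z-row coefficients: x1: 2, x2: -4, x3: 0, s1: 1, s2: 0.
The most negative is -4 in column x2, so x2 would enter next.

x2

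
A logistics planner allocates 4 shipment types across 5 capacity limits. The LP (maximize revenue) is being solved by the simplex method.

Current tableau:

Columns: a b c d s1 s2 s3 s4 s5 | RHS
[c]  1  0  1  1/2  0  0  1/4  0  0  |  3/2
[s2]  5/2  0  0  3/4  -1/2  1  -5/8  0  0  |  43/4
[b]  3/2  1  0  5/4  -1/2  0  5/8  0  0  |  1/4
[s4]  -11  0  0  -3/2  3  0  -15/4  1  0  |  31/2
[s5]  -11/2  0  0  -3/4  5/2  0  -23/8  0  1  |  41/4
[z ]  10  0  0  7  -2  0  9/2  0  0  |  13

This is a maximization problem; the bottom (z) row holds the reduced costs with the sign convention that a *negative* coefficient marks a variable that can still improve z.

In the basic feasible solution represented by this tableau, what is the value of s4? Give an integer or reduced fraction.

s4 is basic (row 4); its value is the RHS of that row: 31/2.

31/2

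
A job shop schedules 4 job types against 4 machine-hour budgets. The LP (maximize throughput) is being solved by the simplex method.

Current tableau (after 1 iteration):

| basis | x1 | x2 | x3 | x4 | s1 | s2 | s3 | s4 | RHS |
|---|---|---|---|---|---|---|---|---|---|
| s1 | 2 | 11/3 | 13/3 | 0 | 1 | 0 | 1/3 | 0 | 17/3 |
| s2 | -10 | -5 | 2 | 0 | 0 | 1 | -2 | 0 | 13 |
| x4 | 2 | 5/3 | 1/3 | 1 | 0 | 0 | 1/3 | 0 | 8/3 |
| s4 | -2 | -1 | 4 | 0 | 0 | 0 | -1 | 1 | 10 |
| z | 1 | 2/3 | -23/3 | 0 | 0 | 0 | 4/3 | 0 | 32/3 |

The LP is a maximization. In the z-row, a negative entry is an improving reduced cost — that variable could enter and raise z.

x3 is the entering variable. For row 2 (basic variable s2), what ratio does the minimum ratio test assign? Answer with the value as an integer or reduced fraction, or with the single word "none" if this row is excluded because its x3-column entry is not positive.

Ratio = RHS / (x3 entry) = 13 / 2 = 13/2.

13/2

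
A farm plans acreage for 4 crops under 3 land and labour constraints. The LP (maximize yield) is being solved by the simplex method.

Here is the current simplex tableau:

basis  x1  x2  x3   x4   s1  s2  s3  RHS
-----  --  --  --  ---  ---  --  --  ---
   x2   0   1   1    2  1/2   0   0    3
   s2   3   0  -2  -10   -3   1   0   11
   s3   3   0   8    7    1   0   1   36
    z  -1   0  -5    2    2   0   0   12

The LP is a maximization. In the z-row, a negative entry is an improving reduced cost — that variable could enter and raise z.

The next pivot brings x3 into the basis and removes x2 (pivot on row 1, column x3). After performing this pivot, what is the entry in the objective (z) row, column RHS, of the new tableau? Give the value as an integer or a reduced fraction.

Pivot element is row 1, column x3: 1.
Normalize row 1: new (row 1, RHS) = 3/1 = 3.
z-row ← z-row − (-5)·(new row 1): 12 − (-5)·3 = 27.

27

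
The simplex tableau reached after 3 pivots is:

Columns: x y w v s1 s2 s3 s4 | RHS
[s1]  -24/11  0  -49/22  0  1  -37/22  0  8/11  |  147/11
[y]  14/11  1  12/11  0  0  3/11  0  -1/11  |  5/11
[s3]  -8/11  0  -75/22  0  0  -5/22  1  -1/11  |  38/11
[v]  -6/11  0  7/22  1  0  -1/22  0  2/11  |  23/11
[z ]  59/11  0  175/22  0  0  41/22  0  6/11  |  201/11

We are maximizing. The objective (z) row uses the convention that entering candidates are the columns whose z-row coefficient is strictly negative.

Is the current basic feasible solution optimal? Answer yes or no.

yes

No objective-row coefficient is strictly negative, so no entering variable exists; the tableau is optimal.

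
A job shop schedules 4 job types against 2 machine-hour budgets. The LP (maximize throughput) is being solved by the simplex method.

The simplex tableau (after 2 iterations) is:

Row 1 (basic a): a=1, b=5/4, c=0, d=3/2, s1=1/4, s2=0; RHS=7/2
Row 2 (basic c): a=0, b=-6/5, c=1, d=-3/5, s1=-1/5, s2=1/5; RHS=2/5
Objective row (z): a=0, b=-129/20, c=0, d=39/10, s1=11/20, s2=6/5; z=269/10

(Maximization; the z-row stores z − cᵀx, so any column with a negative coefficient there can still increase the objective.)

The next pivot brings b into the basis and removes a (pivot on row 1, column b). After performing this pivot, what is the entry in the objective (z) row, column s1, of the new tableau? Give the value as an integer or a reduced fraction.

Pivot element is row 1, column b: 5/4.
Normalize row 1: new (row 1, s1) = (1/4)/(5/4) = 1/5.
z-row ← z-row − (-129/20)·(new row 1): 11/20 − (-129/20)·(1/5) = 46/25.

46/25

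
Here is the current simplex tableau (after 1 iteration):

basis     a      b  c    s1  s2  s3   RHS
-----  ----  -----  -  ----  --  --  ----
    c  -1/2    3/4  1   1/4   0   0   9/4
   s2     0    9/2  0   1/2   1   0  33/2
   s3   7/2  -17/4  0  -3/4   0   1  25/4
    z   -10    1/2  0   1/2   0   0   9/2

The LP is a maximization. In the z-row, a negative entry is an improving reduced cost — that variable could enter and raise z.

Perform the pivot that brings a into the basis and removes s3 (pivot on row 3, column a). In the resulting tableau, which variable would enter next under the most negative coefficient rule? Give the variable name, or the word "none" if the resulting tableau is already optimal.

b

Pivot element 7/2. New z-row = old z-row − (-10)·(row 3/(7/2)).
Updated z-row coefficients: a: 0, b: -163/14, c: 0, s1: -23/14, s2: 0, s3: 20/7.
The most negative is -163/14 in column b, so b would enter next.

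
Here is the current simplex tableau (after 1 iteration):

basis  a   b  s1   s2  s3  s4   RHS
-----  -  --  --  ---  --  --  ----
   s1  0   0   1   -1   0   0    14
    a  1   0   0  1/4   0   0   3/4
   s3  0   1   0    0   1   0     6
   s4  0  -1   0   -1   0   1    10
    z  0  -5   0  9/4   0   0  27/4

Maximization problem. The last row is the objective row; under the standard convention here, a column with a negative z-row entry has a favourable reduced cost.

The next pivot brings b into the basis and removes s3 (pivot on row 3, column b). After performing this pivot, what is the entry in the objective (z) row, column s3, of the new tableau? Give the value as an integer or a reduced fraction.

Pivot element is row 3, column b: 1.
Normalize row 3: new (row 3, s3) = 1/1 = 1.
z-row ← z-row − (-5)·(new row 3): 0 − (-5)·1 = 5.

5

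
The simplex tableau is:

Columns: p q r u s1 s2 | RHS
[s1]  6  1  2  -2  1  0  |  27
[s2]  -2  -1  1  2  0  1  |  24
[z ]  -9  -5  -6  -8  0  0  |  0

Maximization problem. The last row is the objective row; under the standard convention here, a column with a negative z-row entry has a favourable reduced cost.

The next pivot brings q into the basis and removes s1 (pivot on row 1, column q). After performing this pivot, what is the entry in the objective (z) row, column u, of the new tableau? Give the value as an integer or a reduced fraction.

Pivot element is row 1, column q: 1.
Normalize row 1: new (row 1, u) = (-2)/1 = -2.
z-row ← z-row − (-5)·(new row 1): -8 − (-5)·(-2) = -18.

-18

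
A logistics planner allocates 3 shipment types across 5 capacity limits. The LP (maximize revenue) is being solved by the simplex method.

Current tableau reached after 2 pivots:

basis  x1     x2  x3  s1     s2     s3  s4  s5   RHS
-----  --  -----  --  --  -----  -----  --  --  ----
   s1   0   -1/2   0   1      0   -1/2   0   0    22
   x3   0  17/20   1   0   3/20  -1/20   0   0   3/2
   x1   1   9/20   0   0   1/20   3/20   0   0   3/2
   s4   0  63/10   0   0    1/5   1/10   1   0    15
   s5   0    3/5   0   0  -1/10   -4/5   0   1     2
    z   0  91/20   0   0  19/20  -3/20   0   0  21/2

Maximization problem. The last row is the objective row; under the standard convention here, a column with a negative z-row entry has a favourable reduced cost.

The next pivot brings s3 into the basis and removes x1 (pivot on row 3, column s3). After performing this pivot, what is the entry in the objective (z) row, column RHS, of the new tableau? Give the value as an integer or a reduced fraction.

12

Pivot element is row 3, column s3: 3/20.
Normalize row 3: new (row 3, RHS) = (3/2)/(3/20) = 10.
z-row ← z-row − (-3/20)·(new row 3): 21/2 − (-3/20)·10 = 12.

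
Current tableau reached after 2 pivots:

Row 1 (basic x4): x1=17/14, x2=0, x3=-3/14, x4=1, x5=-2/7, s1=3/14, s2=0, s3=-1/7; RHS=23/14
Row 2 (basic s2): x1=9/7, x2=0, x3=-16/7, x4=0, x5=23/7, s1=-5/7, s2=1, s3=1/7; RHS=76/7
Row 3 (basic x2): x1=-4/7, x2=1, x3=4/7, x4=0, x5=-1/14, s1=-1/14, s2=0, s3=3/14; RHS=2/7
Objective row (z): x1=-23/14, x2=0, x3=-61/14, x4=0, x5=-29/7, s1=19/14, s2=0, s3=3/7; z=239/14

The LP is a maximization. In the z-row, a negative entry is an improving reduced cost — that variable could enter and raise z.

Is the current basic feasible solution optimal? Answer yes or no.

no

Column x1 has objective-row coefficient -23/14, which is negative; an improving pivot exists, so not yet optimal.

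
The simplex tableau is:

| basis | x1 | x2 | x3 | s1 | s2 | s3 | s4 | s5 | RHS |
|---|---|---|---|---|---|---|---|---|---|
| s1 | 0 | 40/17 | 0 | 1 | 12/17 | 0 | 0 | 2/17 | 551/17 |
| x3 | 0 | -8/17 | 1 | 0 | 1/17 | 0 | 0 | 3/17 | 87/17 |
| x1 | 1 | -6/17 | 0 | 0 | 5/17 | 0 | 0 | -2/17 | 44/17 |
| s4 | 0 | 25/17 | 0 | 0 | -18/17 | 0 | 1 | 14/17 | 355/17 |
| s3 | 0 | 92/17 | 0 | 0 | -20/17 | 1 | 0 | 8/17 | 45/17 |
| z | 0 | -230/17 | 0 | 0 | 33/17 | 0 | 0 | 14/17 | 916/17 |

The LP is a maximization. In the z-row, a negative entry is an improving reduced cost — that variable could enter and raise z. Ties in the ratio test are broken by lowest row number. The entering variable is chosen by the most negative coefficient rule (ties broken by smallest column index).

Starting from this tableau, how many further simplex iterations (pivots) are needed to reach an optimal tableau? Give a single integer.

2

pivot: x2 in, s3 out → z = 121/2
pivot: s2 in, x1 out → z = 366/5
No improving column remains; optimal.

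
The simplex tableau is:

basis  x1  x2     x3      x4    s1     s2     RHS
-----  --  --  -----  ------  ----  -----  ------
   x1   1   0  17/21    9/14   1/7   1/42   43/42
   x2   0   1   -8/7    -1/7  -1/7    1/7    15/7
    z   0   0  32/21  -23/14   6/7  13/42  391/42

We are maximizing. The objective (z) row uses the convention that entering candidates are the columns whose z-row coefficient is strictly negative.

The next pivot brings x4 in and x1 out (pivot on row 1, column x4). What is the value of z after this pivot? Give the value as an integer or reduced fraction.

Minimum ratio for x4: (43/42)/(9/14) = 43/27.
z changes by −(z-row coeff of x4)·ratio = −(-23/14)·(43/27) = 989/378.
New z = 391/42 + (989/378) = 322/27.

322/27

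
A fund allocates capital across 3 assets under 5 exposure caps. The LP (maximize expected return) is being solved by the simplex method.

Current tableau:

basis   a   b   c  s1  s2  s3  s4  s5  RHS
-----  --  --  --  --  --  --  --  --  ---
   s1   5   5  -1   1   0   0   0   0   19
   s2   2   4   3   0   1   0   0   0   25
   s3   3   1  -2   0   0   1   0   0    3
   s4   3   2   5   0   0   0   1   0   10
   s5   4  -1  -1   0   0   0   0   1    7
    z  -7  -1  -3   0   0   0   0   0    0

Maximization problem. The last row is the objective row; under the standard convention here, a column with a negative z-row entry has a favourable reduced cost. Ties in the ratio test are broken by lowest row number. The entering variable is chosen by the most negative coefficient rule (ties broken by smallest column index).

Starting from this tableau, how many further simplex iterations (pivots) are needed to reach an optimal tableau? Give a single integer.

2

pivot: a in, s3 out → z = 7
pivot: c in, s4 out → z = 44/3
No improving column remains; optimal.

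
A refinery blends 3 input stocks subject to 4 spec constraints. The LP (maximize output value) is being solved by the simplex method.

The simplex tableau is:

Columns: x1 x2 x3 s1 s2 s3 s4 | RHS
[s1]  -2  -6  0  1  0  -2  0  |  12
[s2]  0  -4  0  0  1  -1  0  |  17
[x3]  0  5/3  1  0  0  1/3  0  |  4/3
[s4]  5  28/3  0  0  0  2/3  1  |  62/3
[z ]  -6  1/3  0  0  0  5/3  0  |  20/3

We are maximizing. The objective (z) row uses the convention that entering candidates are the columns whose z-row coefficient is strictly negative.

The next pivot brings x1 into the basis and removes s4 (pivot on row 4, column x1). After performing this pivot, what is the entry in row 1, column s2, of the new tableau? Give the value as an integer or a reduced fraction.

0

Pivot element is row 4, column x1: 5.
Normalize row 4: new (row 4, s2) = 0/5 = 0.
row 1 ← row 1 − (-2)·(new row 4): 0 − (-2)·0 = 0.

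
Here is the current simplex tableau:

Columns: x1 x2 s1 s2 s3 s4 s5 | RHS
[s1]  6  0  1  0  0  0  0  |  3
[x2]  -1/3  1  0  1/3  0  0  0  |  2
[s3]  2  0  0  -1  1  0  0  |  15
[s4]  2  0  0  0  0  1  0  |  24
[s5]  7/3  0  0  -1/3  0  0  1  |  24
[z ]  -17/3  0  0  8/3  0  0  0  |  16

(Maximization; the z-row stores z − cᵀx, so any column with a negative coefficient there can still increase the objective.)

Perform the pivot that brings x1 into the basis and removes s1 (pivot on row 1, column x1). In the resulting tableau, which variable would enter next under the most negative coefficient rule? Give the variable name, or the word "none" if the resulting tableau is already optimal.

Pivot element 6. New z-row = old z-row − (-17/3)·(row 1/6).
Updated z-row coefficients: x1: 0, x2: 0, s1: 17/18, s2: 8/3, s3: 0, s4: 0, s5: 0.
No coefficient is strictly negative; the tableau after this pivot is optimal.

none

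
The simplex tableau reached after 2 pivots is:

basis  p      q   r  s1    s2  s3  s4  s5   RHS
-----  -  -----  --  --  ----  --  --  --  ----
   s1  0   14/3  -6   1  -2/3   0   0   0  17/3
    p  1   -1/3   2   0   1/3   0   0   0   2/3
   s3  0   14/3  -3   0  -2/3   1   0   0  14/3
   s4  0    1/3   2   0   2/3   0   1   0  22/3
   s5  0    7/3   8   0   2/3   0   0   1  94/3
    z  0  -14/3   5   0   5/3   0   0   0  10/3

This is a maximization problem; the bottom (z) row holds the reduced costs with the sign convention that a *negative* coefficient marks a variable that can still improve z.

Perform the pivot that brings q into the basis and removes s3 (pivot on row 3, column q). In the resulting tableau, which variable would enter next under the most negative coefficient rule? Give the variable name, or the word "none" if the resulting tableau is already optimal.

Pivot element 14/3. New z-row = old z-row − (-14/3)·(row 3/(14/3)).
Updated z-row coefficients: p: 0, q: 0, r: 2, s1: 0, s2: 1, s3: 1, s4: 0, s5: 0.
No coefficient is strictly negative; the tableau after this pivot is optimal.

none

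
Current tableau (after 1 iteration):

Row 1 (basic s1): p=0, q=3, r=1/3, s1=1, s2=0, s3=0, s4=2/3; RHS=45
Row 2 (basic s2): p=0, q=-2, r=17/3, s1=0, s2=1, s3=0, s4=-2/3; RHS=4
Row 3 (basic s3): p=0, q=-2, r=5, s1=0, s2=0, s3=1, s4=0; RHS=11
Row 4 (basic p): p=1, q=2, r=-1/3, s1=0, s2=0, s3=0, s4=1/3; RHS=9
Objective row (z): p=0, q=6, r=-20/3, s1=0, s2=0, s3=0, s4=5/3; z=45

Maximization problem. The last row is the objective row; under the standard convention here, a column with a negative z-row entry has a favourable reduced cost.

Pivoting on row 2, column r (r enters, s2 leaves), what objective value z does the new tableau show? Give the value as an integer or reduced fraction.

Minimum ratio for r: 4/(17/3) = 12/17.
z changes by −(z-row coeff of r)·ratio = −(-20/3)·(12/17) = 80/17.
New z = 45 + (80/17) = 845/17.

845/17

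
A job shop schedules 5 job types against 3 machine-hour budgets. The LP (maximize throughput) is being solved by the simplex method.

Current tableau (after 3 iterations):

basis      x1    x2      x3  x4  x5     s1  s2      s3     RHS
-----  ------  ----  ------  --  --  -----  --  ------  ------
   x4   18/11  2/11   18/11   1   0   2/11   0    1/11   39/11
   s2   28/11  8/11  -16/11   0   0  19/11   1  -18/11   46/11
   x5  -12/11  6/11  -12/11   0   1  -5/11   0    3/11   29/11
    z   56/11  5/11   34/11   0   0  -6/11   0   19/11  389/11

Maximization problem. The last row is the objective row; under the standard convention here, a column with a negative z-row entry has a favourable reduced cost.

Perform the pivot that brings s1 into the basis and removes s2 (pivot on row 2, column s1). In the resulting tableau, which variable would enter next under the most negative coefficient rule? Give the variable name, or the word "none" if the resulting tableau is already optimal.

Pivot element 19/11. New z-row = old z-row − (-6/11)·(row 2/(19/11)).
Updated z-row coefficients: x1: 112/19, x2: 13/19, x3: 50/19, x4: 0, x5: 0, s1: 0, s2: 6/19, s3: 23/19.
No coefficient is strictly negative; the tableau after this pivot is optimal.

none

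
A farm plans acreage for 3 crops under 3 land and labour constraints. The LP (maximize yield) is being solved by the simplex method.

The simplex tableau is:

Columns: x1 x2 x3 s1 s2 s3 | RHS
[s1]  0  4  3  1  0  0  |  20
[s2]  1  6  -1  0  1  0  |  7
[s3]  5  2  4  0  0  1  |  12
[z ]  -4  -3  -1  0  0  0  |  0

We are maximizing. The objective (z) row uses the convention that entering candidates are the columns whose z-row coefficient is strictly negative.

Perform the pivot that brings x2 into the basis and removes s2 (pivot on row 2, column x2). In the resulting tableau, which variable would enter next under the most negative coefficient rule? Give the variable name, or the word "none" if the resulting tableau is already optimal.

x1

Pivot element 6. New z-row = old z-row − (-3)·(row 2/6).
Updated z-row coefficients: x1: -7/2, x2: 0, x3: -3/2, s1: 0, s2: 1/2, s3: 0.
The most negative is -7/2 in column x1, so x1 would enter next.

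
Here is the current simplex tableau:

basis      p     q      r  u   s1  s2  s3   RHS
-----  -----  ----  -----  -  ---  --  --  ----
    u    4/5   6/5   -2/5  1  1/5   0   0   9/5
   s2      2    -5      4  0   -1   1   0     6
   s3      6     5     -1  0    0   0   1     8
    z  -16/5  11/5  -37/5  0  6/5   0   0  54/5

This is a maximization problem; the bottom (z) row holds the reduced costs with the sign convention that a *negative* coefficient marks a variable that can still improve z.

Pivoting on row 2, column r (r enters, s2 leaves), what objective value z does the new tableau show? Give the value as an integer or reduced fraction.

Minimum ratio for r: 6/4 = 3/2.
z changes by −(z-row coeff of r)·ratio = −(-37/5)·(3/2) = 111/10.
New z = 54/5 + (111/10) = 219/10.

219/10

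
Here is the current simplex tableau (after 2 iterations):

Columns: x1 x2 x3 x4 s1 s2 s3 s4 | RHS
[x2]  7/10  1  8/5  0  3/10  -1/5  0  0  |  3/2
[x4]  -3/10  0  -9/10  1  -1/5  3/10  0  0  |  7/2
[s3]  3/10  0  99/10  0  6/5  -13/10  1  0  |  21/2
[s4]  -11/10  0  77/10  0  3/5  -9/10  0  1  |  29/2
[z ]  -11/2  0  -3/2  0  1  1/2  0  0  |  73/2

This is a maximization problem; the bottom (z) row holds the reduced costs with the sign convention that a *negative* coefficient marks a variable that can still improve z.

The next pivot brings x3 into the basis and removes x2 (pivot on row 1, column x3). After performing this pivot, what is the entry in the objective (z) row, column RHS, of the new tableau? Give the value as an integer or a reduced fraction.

Pivot element is row 1, column x3: 8/5.
Normalize row 1: new (row 1, RHS) = (3/2)/(8/5) = 15/16.
z-row ← z-row − (-3/2)·(new row 1): 73/2 − (-3/2)·(15/16) = 1213/32.

1213/32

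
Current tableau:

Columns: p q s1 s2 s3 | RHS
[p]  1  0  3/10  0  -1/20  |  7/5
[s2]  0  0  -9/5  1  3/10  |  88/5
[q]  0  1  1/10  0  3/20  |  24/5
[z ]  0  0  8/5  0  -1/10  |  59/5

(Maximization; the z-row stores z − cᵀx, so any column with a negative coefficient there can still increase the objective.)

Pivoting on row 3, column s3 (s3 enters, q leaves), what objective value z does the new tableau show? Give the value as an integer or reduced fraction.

Minimum ratio for s3: (24/5)/(3/20) = 32.
z changes by −(z-row coeff of s3)·ratio = −(-1/10)·32 = 16/5.
New z = 59/5 + (16/5) = 15.

15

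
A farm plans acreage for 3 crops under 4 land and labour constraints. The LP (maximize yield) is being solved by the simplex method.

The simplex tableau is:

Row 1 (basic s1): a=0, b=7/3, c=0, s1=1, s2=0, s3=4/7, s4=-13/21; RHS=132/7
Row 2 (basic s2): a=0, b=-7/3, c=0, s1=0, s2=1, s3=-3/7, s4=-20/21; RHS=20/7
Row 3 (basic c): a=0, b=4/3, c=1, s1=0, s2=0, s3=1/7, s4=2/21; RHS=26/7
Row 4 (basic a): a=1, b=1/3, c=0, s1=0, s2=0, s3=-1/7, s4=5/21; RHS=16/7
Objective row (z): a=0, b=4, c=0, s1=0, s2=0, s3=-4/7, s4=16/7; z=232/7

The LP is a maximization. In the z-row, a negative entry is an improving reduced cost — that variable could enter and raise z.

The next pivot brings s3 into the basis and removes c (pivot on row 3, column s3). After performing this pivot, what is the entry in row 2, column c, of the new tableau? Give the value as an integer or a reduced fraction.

Pivot element is row 3, column s3: 1/7.
Normalize row 3: new (row 3, c) = 1/(1/7) = 7.
row 2 ← row 2 − (-3/7)·(new row 3): 0 − (-3/7)·7 = 3.

3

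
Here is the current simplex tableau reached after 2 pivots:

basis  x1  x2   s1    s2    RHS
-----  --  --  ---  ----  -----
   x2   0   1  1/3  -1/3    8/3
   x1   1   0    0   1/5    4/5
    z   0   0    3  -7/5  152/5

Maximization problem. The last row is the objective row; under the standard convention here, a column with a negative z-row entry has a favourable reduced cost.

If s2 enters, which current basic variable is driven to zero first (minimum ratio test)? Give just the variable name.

Ratios: row 1 (x2): entry -1/3 ≤ 0, skip; row 2 (x1): (4/5)/(1/5) = 4.
Minimum ratio 4 is in the x1 row, so x1 leaves.

x1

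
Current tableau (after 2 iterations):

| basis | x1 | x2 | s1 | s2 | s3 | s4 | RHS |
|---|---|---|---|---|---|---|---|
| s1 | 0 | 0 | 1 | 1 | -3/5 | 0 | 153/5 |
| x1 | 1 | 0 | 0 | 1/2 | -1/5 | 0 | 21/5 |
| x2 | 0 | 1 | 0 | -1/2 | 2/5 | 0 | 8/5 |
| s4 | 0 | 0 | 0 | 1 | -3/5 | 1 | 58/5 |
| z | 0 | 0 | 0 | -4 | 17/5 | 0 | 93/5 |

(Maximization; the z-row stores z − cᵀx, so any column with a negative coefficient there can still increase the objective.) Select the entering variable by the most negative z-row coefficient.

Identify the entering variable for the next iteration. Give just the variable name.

Objective-row coefficients: x1: 0, x2: 0, s1: 0, s2: -4, s3: 17/5, s4: 0.
The most negative is -4 in column s2, so s2 enters.

s2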